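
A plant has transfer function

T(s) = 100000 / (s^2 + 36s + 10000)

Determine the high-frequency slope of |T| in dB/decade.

Each pole contributes −20 dB/decade at high frequency; each zero contributes +20 dB/decade.
Net: 0 zero(s) − 2 pole(s) → -40 dB/decade.

-40 dB/decade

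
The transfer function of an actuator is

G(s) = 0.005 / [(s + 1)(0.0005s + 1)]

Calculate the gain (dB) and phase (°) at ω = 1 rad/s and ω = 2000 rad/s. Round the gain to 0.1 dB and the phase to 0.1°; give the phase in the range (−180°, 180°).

At ω = 1 rad/s:
pole (1 + j1·1) = 1 + j1 → |·| ≈ 1.4142, ∠ ≈ 45.00°
pole (1 + j1·0.0005) = 1 + j0.0005 → |·| ≈ 1, ∠ ≈ 0.03°
|G| = 0.005 · 1 / (1.4142 · 1) ≈ 0.0035356
Gain = 20 log₁₀(0.0035356) ≈ -49.03 dB
∠G = (0°) − (45.00° + 0.03°) = -45.03°

At ω = 2000 rad/s:
pole (1 + j2000·1) = 1 + j2000 → |·| ≈ 2000, ∠ ≈ 89.97°
pole (1 + j2000·0.0005) = 1 + j1 → |·| ≈ 1.4142, ∠ ≈ 45.00°
|G| = 0.005 · 1 / (2000 · 1.4142) ≈ 1.7678e-06
Gain = 20 log₁₀(1.7678e-06) ≈ -115.05 dB
∠G = (0°) − (89.97° + 45.00°) = -134.97°

ω = 1: -49.0 dB, -45.0°; ω = 2000: -115.1 dB, -135.0°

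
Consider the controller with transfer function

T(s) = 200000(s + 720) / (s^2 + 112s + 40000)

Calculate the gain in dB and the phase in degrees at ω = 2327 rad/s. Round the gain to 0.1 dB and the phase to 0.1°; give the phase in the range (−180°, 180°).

39.1 dB, -104.4°

At s = jω = j2327:
zero (s+720): 720 + j2327 → |·| = √(720²+2327²) = √5933329 ≈ 2435.8, ∠ = arctan(2327/720) ≈ 72.81°
quadratic: (j2327)² + 112·j2327 + 40000 = -5374929 + j260624 → |·| ≈ 5.3812e+06, ∠ ≈ 177.22°
|T| = 200000 · 2435.8 / 5.3812e+06 ≈ 90.53
Gain = 20 log₁₀(90.53) ≈ 39.14 dB
∠T = 72.81° − 177.22° = -104.41°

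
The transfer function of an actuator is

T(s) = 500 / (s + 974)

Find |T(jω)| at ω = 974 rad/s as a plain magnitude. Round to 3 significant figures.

0.363

At s = jω = j974:
pole (s+974): 974 + j974 → |·| = √(974²+974²) = √1897352 ≈ 1377.4, ∠ = arctan(974/974) ≈ 45.00°
|T| = 500 / 1377.4 ≈ 0.363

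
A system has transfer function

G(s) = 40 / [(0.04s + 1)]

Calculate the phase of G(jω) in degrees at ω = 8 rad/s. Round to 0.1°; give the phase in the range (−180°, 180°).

At ω = 8 rad/s:
pole (1 + j8·0.04) = 1 + j0.32 → |·| ≈ 1.05, ∠ ≈ 17.74°
∠G = (0°) − (17.74°) = -17.74°

-17.7°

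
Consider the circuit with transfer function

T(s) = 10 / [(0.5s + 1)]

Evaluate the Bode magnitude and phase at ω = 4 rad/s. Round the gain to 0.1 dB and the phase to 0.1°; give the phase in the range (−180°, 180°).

13.0 dB, -63.4°

At ω = 4 rad/s:
pole (1 + j4·0.5) = 1 + j2 → |·| ≈ 2.2361, ∠ ≈ 63.43°
|T| = 10 · 1 / (2.2361) ≈ 4.4721
Gain = 20 log₁₀(4.4721) ≈ 13.01 dB
∠T = (0°) − (63.43°) = -63.43°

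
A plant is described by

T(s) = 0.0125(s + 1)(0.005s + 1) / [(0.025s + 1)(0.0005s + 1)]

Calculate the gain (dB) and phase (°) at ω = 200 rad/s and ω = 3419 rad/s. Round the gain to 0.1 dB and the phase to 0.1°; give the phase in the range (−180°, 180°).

At ω = 200 rad/s:
zero (1 + j200·1) = 1 + j200 → |·| ≈ 200, ∠ ≈ 89.71°
zero (1 + j200·0.005) = 1 + j1 → |·| ≈ 1.4142, ∠ ≈ 45.00°
pole (1 + j200·0.025) = 1 + j5 → |·| ≈ 5.099, ∠ ≈ 78.69°
pole (1 + j200·0.0005) = 1 + j0.1 → |·| ≈ 1.005, ∠ ≈ 5.71°
|T| = 0.0125 · 200 · 1.4142 / (5.099 · 1.005) ≈ 0.68992
Gain = 20 log₁₀(0.68992) ≈ -3.22 dB
∠T = (89.71° + 45.00°) − (78.69° + 5.71°) = 50.31°

At ω = 3419 rad/s:
zero (1 + j3419·1) = 1 + j3419 → |·| ≈ 3419, ∠ ≈ 89.98°
zero (1 + j3419·0.005) = 1 + j17.095 → |·| ≈ 17.124, ∠ ≈ 86.65°
pole (1 + j3419·0.025) = 1 + j85.475 → |·| ≈ 85.481, ∠ ≈ 89.33°
pole (1 + j3419·0.0005) = 1 + j1.7095 → |·| ≈ 1.9805, ∠ ≈ 59.67°
|T| = 0.0125 · 3419 · 17.124 / (85.481 · 1.9805) ≈ 4.3228
Gain = 20 log₁₀(4.3228) ≈ 12.72 dB
∠T = (89.98° + 86.65°) − (89.33° + 59.67°) = 27.63°

ω = 200: -3.2 dB, 50.3°; ω = 3419: 12.7 dB, 27.6°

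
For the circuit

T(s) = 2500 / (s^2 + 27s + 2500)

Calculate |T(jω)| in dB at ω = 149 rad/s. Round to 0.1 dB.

-18.1 dB

At s = jω = j149:
quadratic: (j149)² + 27·j149 + 2500 = -19701 + j4023 → |·| ≈ 20108, ∠ ≈ 168.46°
|T| = 2500 / 20108 ≈ 0.12433
Gain = 20 log₁₀(0.12433) ≈ -18.11 dB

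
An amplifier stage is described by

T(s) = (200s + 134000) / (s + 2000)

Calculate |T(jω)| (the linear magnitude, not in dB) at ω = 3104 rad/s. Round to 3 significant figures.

Substitute s = j3104:
Numerator: 200(j3104) + 134000 = 134000 + j620800
Denominator: (j3104) + 2000 = 2000 + j3104
|N| = √(134000² + 620800²) ≈ 6.351e+05, ∠N ≈ 77.82°
|D| = √(2000² + 3104²) ≈ 3692.5, ∠D ≈ 57.21°
|T| = 6.351e+05 / 3692.5 ≈ 172

172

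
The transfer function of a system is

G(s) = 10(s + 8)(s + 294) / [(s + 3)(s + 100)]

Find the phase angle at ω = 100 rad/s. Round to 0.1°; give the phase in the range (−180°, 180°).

At s = jω = j100:
zero (s+8): 8 + j100 → |·| = √(8²+100²) = √10064 ≈ 100.32, ∠ = arctan(100/8) ≈ 85.43°
zero (s+294): 294 + j100 → |·| = √(294²+100²) = √96436 ≈ 310.54, ∠ = arctan(100/294) ≈ 18.79°
pole (s+3): 3 + j100 → |·| = √(3²+100²) = √10009 ≈ 100.04, ∠ = arctan(100/3) ≈ 88.28°
pole (s+100): 100 + j100 → |·| = √(100²+100²) = √20000 ≈ 141.42, ∠ = arctan(100/100) ≈ 45.00°
∠G = 104.22° − 133.28° = -29.06°

-29.1°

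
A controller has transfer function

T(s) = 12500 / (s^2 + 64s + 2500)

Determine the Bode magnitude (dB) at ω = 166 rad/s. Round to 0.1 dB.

-6.8 dB

At s = jω = j166:
quadratic: (j166)² + 64·j166 + 2500 = -25056 + j10624 → |·| ≈ 27215, ∠ ≈ 157.02°
|T| = 12500 / 27215 ≈ 0.45931
Gain = 20 log₁₀(0.45931) ≈ -6.76 dB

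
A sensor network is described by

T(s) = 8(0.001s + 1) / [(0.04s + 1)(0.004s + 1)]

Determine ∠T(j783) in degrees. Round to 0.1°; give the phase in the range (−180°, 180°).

-122.4°

At ω = 783 rad/s:
zero (1 + j783·0.001) = 1 + j0.783 → |·| ≈ 1.2701, ∠ ≈ 38.06°
pole (1 + j783·0.04) = 1 + j31.32 → |·| ≈ 31.336, ∠ ≈ 88.17°
pole (1 + j783·0.004) = 1 + j3.132 → |·| ≈ 3.2878, ∠ ≈ 72.29°
∠T = (38.06°) − (88.17° + 72.29°) = -122.40°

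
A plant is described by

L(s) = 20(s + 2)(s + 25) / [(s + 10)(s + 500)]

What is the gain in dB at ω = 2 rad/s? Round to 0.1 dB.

At s = jω = j2:
zero (s+2): 2 + j2 → |·| = √(2²+2²) = √8 ≈ 2.8284, ∠ = arctan(2/2) ≈ 45.00°
zero (s+25): 25 + j2 → |·| = √(25²+2²) = √629 ≈ 25.08, ∠ = arctan(2/25) ≈ 4.57°
pole (s+10): 10 + j2 → |·| = √(10²+2²) = √104 ≈ 10.198, ∠ = arctan(2/10) ≈ 11.31°
pole (s+500): 500 + j2 → |·| = √(500²+2²) = √250004 ≈ 500, ∠ = arctan(2/500) ≈ 0.23°
|L| = 20 · 70.936 / 5099 ≈ 0.27823
Gain = 20 log₁₀(0.27823) ≈ -11.11 dB

-11.1 dB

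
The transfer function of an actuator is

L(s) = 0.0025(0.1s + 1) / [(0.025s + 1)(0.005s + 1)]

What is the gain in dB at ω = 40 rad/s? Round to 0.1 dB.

At ω = 40 rad/s:
zero (1 + j40·0.1) = 1 + j4 → |·| ≈ 4.1231, ∠ ≈ 75.96°
pole (1 + j40·0.025) = 1 + j1 → |·| ≈ 1.4142, ∠ ≈ 45.00°
pole (1 + j40·0.005) = 1 + j0.2 → |·| ≈ 1.0198, ∠ ≈ 11.31°
|L| = 0.0025 · 4.1231 / (1.4142 · 1.0198) ≈ 0.0071472
Gain = 20 log₁₀(0.0071472) ≈ -42.92 dB

-42.9 dB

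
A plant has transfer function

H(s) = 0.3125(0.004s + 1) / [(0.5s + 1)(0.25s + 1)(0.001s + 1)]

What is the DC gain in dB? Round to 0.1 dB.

H(0) = 0.3125 · 1 / 1 = 0.3125
20 log₁₀(0.3125) ≈ -10.10 dB

-10.1 dB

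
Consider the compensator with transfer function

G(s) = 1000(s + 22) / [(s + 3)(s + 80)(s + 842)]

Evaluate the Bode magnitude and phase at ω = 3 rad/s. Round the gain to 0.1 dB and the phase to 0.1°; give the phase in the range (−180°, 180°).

At s = jω = j3:
zero (s+22): 22 + j3 → |·| = √(22²+3²) = √493 ≈ 22.204, ∠ = arctan(3/22) ≈ 7.77°
pole (s+3): 3 + j3 → |·| = √(3²+3²) = √18 ≈ 4.2426, ∠ = arctan(3/3) ≈ 45.00°
pole (s+80): 80 + j3 → |·| = √(80²+3²) = √6409 ≈ 80.056, ∠ = arctan(3/80) ≈ 2.15°
pole (s+842): 842 + j3 → |·| = √(842²+3²) = √708973 ≈ 842.01, ∠ = arctan(3/842) ≈ 0.20°
|G| = 1000 · 22.204 / 2.8598e+05 ≈ 0.077642
Gain = 20 log₁₀(0.077642) ≈ -22.20 dB
∠G = 7.77° − 47.35° = -39.58°

-22.2 dB, -39.6°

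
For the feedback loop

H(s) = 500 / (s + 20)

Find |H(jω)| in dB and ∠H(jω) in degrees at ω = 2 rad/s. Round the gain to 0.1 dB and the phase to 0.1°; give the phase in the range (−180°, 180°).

Substitute s = j2:
Numerator: 500 = 500 + j0
Denominator: (j2) + 20 = 20 + j2
|N| = √(500² + 0²) ≈ 500, ∠N ≈ 0.00°
|D| = √(20² + 2²) ≈ 20.1, ∠D ≈ 5.71°
|H| = 500 / 20.1 ≈ 24.876
Gain = 20 log₁₀(24.876) ≈ 27.92 dB
∠H = 0.00° − 5.71° = -5.71°

27.9 dB, -5.7°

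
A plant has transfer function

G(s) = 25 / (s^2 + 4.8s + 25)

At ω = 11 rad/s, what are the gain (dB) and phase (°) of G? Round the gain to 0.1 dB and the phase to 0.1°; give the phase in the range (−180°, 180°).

-12.8 dB, -151.2°

At s = jω = j11:
quadratic: (j11)² + 4.8·j11 + 25 = -96 + j52.8 → |·| ≈ 109.56, ∠ ≈ 151.19°
|G| = 25 / 109.56 ≈ 0.22819
Gain = 20 log₁₀(0.22819) ≈ -12.83 dB
∠G = 0.00° − 151.19° = -151.19°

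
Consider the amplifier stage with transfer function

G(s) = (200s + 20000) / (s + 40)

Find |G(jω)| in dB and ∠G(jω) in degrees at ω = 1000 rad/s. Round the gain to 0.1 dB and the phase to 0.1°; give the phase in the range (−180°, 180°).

Substitute s = j1000:
Numerator: 200(j1000) + 20000 = 20000 + j200000
Denominator: (j1000) + 40 = 40 + j1000
|N| = √(20000² + 200000²) ≈ 2.01e+05, ∠N ≈ 84.29°
|D| = √(40² + 1000²) ≈ 1000.8, ∠D ≈ 87.71°
|G| = 2.01e+05 / 1000.8 ≈ 200.84
Gain = 20 log₁₀(200.84) ≈ 46.06 dB
∠G = 84.29° − 87.71° = -3.42°

46.1 dB, -3.4°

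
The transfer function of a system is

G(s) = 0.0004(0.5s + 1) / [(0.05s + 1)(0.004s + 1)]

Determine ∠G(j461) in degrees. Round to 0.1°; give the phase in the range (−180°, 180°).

-59.3°

At ω = 461 rad/s:
zero (1 + j461·0.5) = 1 + j230.5 → |·| ≈ 230.5, ∠ ≈ 89.75°
pole (1 + j461·0.05) = 1 + j23.05 → |·| ≈ 23.072, ∠ ≈ 87.52°
pole (1 + j461·0.004) = 1 + j1.844 → |·| ≈ 2.0977, ∠ ≈ 61.53°
∠G = (89.75°) − (87.52° + 61.53°) = -59.30°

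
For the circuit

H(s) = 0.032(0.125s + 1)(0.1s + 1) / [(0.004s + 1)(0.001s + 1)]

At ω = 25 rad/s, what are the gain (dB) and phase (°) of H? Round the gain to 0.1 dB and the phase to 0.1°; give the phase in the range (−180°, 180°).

-11.0 dB, 133.3°

At ω = 25 rad/s:
zero (1 + j25·0.125) = 1 + j3.125 → |·| ≈ 3.2811, ∠ ≈ 72.26°
zero (1 + j25·0.1) = 1 + j2.5 → |·| ≈ 2.6926, ∠ ≈ 68.20°
pole (1 + j25·0.004) = 1 + j0.1 → |·| ≈ 1.005, ∠ ≈ 5.71°
pole (1 + j25·0.001) = 1 + j0.025 → |·| ≈ 1.0003, ∠ ≈ 1.43°
|H| = 0.032 · 3.2811 · 2.6926 / (1.005 · 1.0003) ≈ 0.28122
Gain = 20 log₁₀(0.28122) ≈ -11.02 dB
∠H = (72.26° + 68.20°) − (5.71° + 1.43°) = 133.32°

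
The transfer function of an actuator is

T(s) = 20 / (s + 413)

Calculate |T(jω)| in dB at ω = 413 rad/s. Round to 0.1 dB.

-29.3 dB

Substitute s = j413:
Numerator: 20 = 20 + j0
Denominator: (j413) + 413 = 413 + j413
|N| = √(20² + 0²) ≈ 20, ∠N ≈ 0.00°
|D| = √(413² + 413²) ≈ 584.07, ∠D ≈ 45.00°
|T| = 20 / 584.07 ≈ 0.034242
Gain = 20 log₁₀(0.034242) ≈ -29.31 dB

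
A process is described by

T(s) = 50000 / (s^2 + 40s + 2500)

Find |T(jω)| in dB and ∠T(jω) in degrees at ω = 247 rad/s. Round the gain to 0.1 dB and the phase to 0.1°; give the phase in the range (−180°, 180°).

-1.5 dB, -170.4°

At s = jω = j247:
quadratic: (j247)² + 40·j247 + 2500 = -58509 + j9880 → |·| ≈ 59337, ∠ ≈ 170.42°
|T| = 50000 / 59337 ≈ 0.84264
Gain = 20 log₁₀(0.84264) ≈ -1.49 dB
∠T = 0.00° − 170.42° = -170.42°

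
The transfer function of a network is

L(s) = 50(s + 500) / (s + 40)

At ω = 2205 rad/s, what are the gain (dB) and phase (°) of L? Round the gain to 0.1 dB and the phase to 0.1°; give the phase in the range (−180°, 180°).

At s = jω = j2205:
zero (s+500): 500 + j2205 → |·| = √(500²+2205²) = √5112025 ≈ 2261, ∠ = arctan(2205/500) ≈ 77.22°
pole (s+40): 40 + j2205 → |·| = √(40²+2205²) = √4863625 ≈ 2205.4, ∠ = arctan(2205/40) ≈ 88.96°
|L| = 50 · 2261 / 2205.4 ≈ 51.261
Gain = 20 log₁₀(51.261) ≈ 34.20 dB
∠L = 77.22° − 88.96° = -11.74°

34.2 dB, -11.7°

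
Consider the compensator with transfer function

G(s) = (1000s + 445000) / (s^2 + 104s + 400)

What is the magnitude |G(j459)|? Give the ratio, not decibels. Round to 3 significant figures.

Substitute s = j459:
Numerator: 1000(j459) + 445000 = 445000 + j459000
Denominator: (j459)^2 + 104(j459) + 400 = -210281 + j47736
|N| = √(445000² + 459000²) ≈ 6.393e+05, ∠N ≈ 45.89°
|D| = √(210281² + 47736²) ≈ 2.1563e+05, ∠D ≈ 167.21°
|G| = 6.393e+05 / 2.1563e+05 ≈ 2.9648

2.96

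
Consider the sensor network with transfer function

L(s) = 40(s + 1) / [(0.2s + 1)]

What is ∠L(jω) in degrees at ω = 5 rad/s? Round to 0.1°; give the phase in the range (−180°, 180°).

At ω = 5 rad/s:
zero (1 + j5·1) = 1 + j5 → |·| ≈ 5.099, ∠ ≈ 78.69°
pole (1 + j5·0.2) = 1 + j1 → |·| ≈ 1.4142, ∠ ≈ 45.00°
∠L = (78.69°) − (45.00°) = 33.69°

33.7°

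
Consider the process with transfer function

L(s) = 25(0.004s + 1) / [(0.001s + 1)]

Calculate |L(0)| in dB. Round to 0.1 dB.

28.0 dB

L(0) = 25 · 1 / 1 = 25
20 log₁₀(25) ≈ 27.96 dB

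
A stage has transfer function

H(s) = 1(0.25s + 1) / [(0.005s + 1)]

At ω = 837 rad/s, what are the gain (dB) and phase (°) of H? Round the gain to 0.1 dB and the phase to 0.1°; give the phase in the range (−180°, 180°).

33.7 dB, 13.2°

At ω = 837 rad/s:
zero (1 + j837·0.25) = 1 + j209.25 → |·| ≈ 209.25, ∠ ≈ 89.73°
pole (1 + j837·0.005) = 1 + j4.185 → |·| ≈ 4.3028, ∠ ≈ 76.56°
|H| = 1 · 209.25 / (4.3028) ≈ 48.631
Gain = 20 log₁₀(48.631) ≈ 33.74 dB
∠H = (89.73°) − (76.56°) = 13.17°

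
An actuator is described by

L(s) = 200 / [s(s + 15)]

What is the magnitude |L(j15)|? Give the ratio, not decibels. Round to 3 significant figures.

0.629

At s = jω = j15:
pole (s+15): 15 + j15 → |·| = √(15²+15²) = √450 ≈ 21.213, ∠ = arctan(15/15) ≈ 45.00°
pole at origin: |s| = 15, ∠ = 90.00° (in denominator)
|L| = 200 / 318.19 ≈ 0.62856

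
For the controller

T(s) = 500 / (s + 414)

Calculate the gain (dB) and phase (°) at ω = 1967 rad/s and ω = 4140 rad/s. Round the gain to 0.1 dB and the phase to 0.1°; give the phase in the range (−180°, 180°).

ω = 1967: -12.1 dB, -78.1°; ω = 4140: -18.4 dB, -84.3°

At s = jω = j1967:
pole (s+414): 414 + j1967 → |·| = √(414²+1967²) = √4040485 ≈ 2010.1, ∠ = arctan(1967/414) ≈ 78.11°
|T| = 500 / 2010.1 ≈ 0.24874
Gain = 20 log₁₀(0.24874) ≈ -12.09 dB
∠T = 0.00° − 78.11° = -78.11°

At s = jω = j4140:
pole (s+414): 414 + j4140 → |·| = √(414²+4140²) = √17310996 ≈ 4160.6, ∠ = arctan(4140/414) ≈ 84.29°
|T| = 500 / 4160.6 ≈ 0.12017
Gain = 20 log₁₀(0.12017) ≈ -18.40 dB
∠T = 0.00° − 84.29° = -84.29°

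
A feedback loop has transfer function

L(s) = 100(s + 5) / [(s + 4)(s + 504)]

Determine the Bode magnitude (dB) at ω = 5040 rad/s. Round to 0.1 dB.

-34.1 dB

At s = jω = j5040:
zero (s+5): 5 + j5040 → |·| = √(5²+5040²) = √25401625 ≈ 5040, ∠ = arctan(5040/5) ≈ 89.94°
pole (s+4): 4 + j5040 → |·| = √(4²+5040²) = √25401616 ≈ 5040, ∠ = arctan(5040/4) ≈ 89.95°
pole (s+504): 504 + j5040 → |·| = √(504²+5040²) = √25655616 ≈ 5065.1, ∠ = arctan(5040/504) ≈ 84.29°
|L| = 100 · 5040 / 2.5528e+07 ≈ 0.019743
Gain = 20 log₁₀(0.019743) ≈ -34.09 dB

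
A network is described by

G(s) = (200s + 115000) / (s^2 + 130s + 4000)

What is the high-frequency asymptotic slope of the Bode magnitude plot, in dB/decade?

-20 dB/decade

Each pole contributes −20 dB/decade at high frequency; each zero contributes +20 dB/decade.
Net: 1 zero(s) − 2 pole(s) → -20 dB/decade.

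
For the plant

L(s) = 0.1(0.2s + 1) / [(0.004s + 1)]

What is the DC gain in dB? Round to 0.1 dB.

L(0) = 0.1 · 1 / 1 = 0.1
20 log₁₀(0.1) ≈ -20.00 dB

-20.0 dB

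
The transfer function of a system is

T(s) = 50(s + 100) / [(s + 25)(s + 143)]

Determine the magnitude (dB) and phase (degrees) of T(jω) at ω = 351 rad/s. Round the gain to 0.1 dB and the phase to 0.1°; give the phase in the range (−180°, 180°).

At s = jω = j351:
zero (s+100): 100 + j351 → |·| = √(100²+351²) = √133201 ≈ 364.97, ∠ = arctan(351/100) ≈ 74.10°
pole (s+25): 25 + j351 → |·| = √(25²+351²) = √123826 ≈ 351.89, ∠ = arctan(351/25) ≈ 85.93°
pole (s+143): 143 + j351 → |·| = √(143²+351²) = √143650 ≈ 379.01, ∠ = arctan(351/143) ≈ 67.83°
|T| = 50 · 364.97 / 1.3337e+05 ≈ 0.13683
Gain = 20 log₁₀(0.13683) ≈ -17.28 dB
∠T = 74.10° − 153.76° = -79.66°

-17.3 dB, -79.7°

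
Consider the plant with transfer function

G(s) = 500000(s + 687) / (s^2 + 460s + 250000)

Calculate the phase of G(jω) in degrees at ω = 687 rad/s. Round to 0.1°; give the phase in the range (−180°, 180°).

-80.1°

At s = jω = j687:
zero (s+687): 687 + j687 → |·| = √(687²+687²) = √943938 ≈ 971.56, ∠ = arctan(687/687) ≈ 45.00°
quadratic: (j687)² + 460·j687 + 250000 = -221969 + j316020 → |·| ≈ 3.8619e+05, ∠ ≈ 125.08°
∠G = 45.00° − 125.08° = -80.08°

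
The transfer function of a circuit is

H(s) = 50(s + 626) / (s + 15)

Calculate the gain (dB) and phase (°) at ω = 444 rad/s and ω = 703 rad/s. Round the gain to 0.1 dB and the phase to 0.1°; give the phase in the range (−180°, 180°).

ω = 444: 38.7 dB, -52.7°; ω = 703: 36.5 dB, -40.5°

At s = jω = j444:
zero (s+626): 626 + j444 → |·| = √(626²+444²) = √589012 ≈ 767.47, ∠ = arctan(444/626) ≈ 35.35°
pole (s+15): 15 + j444 → |·| = √(15²+444²) = √197361 ≈ 444.25, ∠ = arctan(444/15) ≈ 88.07°
|H| = 50 · 767.47 / 444.25 ≈ 86.378
Gain = 20 log₁₀(86.378) ≈ 38.73 dB
∠H = 35.35° − 88.07° = -52.72°

At s = jω = j703:
zero (s+626): 626 + j703 → |·| = √(626²+703²) = √886085 ≈ 941.32, ∠ = arctan(703/626) ≈ 48.32°
pole (s+15): 15 + j703 → |·| = √(15²+703²) = √494434 ≈ 703.16, ∠ = arctan(703/15) ≈ 88.78°
|H| = 50 · 941.32 / 703.16 ≈ 66.935
Gain = 20 log₁₀(66.935) ≈ 36.51 dB
∠H = 48.32° − 88.78° = -40.46°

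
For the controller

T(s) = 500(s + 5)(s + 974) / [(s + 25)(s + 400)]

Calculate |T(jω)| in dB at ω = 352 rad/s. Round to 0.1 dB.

59.7 dB

At s = jω = j352:
zero (s+5): 5 + j352 → |·| = √(5²+352²) = √123929 ≈ 352.04, ∠ = arctan(352/5) ≈ 89.19°
zero (s+974): 974 + j352 → |·| = √(974²+352²) = √1072580 ≈ 1035.7, ∠ = arctan(352/974) ≈ 19.87°
pole (s+25): 25 + j352 → |·| = √(25²+352²) = √124529 ≈ 352.89, ∠ = arctan(352/25) ≈ 85.94°
pole (s+400): 400 + j352 → |·| = √(400²+352²) = √283904 ≈ 532.83, ∠ = arctan(352/400) ≈ 41.35°
|T| = 500 · 3.6461e+05 / 1.8803e+05 ≈ 969.55
Gain = 20 log₁₀(969.55) ≈ 59.73 dB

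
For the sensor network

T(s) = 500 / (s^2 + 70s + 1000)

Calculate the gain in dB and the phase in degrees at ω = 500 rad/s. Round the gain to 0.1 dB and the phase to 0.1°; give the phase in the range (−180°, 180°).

Substitute s = j500:
Numerator: 500 = 500 + j0
Denominator: (j500)^2 + 70(j500) + 1000 = -249000 + j35000
|N| = √(500² + 0²) ≈ 500, ∠N ≈ 0.00°
|D| = √(249000² + 35000²) ≈ 2.5145e+05, ∠D ≈ 172.00°
|T| = 500 / 2.5145e+05 ≈ 0.0019885
Gain = 20 log₁₀(0.0019885) ≈ -54.03 dB
∠T = 0.00° − 172.00° = -172.00°

-54.0 dB, -172.0°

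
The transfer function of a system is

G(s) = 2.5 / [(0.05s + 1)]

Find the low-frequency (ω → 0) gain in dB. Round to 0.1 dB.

8.0 dB

G(0) = 2.5 · 1 / 1 = 2.5
20 log₁₀(2.5) ≈ 7.96 dB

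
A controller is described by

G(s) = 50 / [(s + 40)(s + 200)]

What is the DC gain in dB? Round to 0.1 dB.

G(0) = 50 / (40·200) = 0.00625
20 log₁₀(0.00625) ≈ -44.08 dB

-44.1 dB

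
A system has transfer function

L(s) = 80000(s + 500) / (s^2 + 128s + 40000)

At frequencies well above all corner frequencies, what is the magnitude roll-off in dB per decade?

-20 dB/decade

Each pole contributes −20 dB/decade at high frequency; each zero contributes +20 dB/decade.
Net: 1 zero(s) − 2 pole(s) → -20 dB/decade.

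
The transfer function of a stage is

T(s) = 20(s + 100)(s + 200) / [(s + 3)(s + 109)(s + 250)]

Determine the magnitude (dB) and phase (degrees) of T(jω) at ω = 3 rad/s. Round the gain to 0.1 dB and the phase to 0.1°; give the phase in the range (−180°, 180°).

At s = jω = j3:
zero (s+100): 100 + j3 → |·| = √(100²+3²) = √10009 ≈ 100.04, ∠ = arctan(3/100) ≈ 1.72°
zero (s+200): 200 + j3 → |·| = √(200²+3²) = √40009 ≈ 200.02, ∠ = arctan(3/200) ≈ 0.86°
pole (s+3): 3 + j3 → |·| = √(3²+3²) = √18 ≈ 4.2426, ∠ = arctan(3/3) ≈ 45.00°
pole (s+109): 109 + j3 → |·| = √(109²+3²) = √11890 ≈ 109.04, ∠ = arctan(3/109) ≈ 1.58°
pole (s+250): 250 + j3 → |·| = √(250²+3²) = √62509 ≈ 250.02, ∠ = arctan(3/250) ≈ 0.69°
|T| = 20 · 20010 / 1.1566e+05 ≈ 3.4601
Gain = 20 log₁₀(3.4601) ≈ 10.78 dB
∠T = 2.58° − 47.27° = -44.69°

10.8 dB, -44.7°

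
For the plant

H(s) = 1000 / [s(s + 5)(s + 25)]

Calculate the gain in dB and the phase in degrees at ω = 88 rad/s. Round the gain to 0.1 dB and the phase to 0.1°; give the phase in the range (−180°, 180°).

At s = jω = j88:
pole (s+5): 5 + j88 → |·| = √(5²+88²) = √7769 ≈ 88.142, ∠ = arctan(88/5) ≈ 86.75°
pole (s+25): 25 + j88 → |·| = √(25²+88²) = √8369 ≈ 91.482, ∠ = arctan(88/25) ≈ 74.14°
pole at origin: |s| = 88, ∠ = 90.00° (in denominator)
|H| = 1000 / 7.0958e+05 ≈ 0.0014093
Gain = 20 log₁₀(0.0014093) ≈ -57.02 dB
∠H = 0.00° − 250.89° = -250.89° ≡ 109.11° (principal value)

-57.0 dB, 109.1°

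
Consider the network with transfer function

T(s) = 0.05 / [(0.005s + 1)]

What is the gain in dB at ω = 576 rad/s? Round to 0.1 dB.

-35.7 dB

At ω = 576 rad/s:
pole (1 + j576·0.005) = 1 + j2.88 → |·| ≈ 3.0487, ∠ ≈ 70.85°
|T| = 0.05 · 1 / (3.0487) ≈ 0.0164
Gain = 20 log₁₀(0.0164) ≈ -35.70 dB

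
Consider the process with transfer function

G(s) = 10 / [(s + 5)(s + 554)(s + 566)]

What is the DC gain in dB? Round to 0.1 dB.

-103.9 dB

G(0) = 10 / (5·554·566) ≈ 6.3783e-06
20 log₁₀(6.3783e-06) ≈ -103.91 dB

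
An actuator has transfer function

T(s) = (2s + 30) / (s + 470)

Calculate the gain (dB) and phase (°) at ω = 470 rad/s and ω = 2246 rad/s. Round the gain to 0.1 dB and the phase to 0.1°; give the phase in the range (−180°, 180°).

Substitute s = j470:
Numerator: 2(j470) + 30 = 30 + j940
Denominator: (j470) + 470 = 470 + j470
|N| = √(30² + 940²) ≈ 940.48, ∠N ≈ 88.17°
|D| = √(470² + 470²) ≈ 664.68, ∠D ≈ 45.00°
|T| = 940.48 / 664.68 ≈ 1.4149
Gain = 20 log₁₀(1.4149) ≈ 3.01 dB
∠T = 88.17° − 45.00° = 43.17°

Substitute s = j2246:
Numerator: 2(j2246) + 30 = 30 + j4492
Denominator: (j2246) + 470 = 470 + j2246
|N| = √(30² + 4492²) ≈ 4492.1, ∠N ≈ 89.62°
|D| = √(470² + 2246²) ≈ 2294.6, ∠D ≈ 78.18°
|T| = 4492.1 / 2294.6 ≈ 1.9577
Gain = 20 log₁₀(1.9577) ≈ 5.83 dB
∠T = 89.62° − 78.18° = 11.44°

ω = 470: 3.0 dB, 43.2°; ω = 2246: 5.8 dB, 11.4°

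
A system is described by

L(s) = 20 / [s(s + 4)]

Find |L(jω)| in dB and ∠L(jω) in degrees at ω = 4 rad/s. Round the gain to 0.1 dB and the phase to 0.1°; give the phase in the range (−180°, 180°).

At s = jω = j4:
pole (s+4): 4 + j4 → |·| = √(4²+4²) = √32 ≈ 5.6569, ∠ = arctan(4/4) ≈ 45.00°
pole at origin: |s| = 4, ∠ = 90.00° (in denominator)
|L| = 20 / 22.628 ≈ 0.88386
Gain = 20 log₁₀(0.88386) ≈ -1.07 dB
∠L = 0.00° − 135.00° = -135.00°

-1.1 dB, -135.0°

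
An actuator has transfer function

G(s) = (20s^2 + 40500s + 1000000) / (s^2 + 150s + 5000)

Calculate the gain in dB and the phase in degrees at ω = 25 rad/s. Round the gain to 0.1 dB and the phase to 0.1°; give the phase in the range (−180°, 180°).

47.8 dB, 5.1°

Substitute s = j25:
Numerator: 20(j25)^2 + 40500(j25) + 1000000 = 987500 + j1012500
Denominator: (j25)^2 + 150(j25) + 5000 = 4375 + j3750
|N| = √(987500² + 1012500²) ≈ 1.4143e+06, ∠N ≈ 45.72°
|D| = √(4375² + 3750²) ≈ 5762.2, ∠D ≈ 40.60°
|G| = 1.4143e+06 / 5762.2 ≈ 245.44
Gain = 20 log₁₀(245.44) ≈ 47.80 dB
∠G = 45.72° − 40.60° = 5.12°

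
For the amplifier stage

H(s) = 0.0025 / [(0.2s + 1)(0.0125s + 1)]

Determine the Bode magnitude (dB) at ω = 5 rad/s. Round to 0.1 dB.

At ω = 5 rad/s:
pole (1 + j5·0.2) = 1 + j1 → |·| ≈ 1.4142, ∠ ≈ 45.00°
pole (1 + j5·0.0125) = 1 + j0.0625 → |·| ≈ 1.002, ∠ ≈ 3.58°
|H| = 0.0025 · 1 / (1.4142 · 1.002) ≈ 0.0017643
Gain = 20 log₁₀(0.0017643) ≈ -55.07 dB

-55.1 dB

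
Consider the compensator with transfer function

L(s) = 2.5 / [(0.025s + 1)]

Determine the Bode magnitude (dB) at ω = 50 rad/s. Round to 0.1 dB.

At ω = 50 rad/s:
pole (1 + j50·0.025) = 1 + j1.25 → |·| ≈ 1.6008, ∠ ≈ 51.34°
|L| = 2.5 · 1 / (1.6008) ≈ 1.5617
Gain = 20 log₁₀(1.5617) ≈ 3.87 dB

3.9 dB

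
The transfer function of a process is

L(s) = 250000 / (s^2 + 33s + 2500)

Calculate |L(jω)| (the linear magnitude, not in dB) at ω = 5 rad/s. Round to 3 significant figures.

101

At s = jω = j5:
quadratic: (j5)² + 33·j5 + 2500 = 2475 + j165 → |·| ≈ 2480.5, ∠ ≈ 3.81°
|L| = 250000 / 2480.5 ≈ 100.79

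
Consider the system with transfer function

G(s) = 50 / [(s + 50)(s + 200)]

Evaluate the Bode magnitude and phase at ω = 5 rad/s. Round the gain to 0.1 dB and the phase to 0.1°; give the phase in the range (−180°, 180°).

At s = jω = j5:
pole (s+50): 50 + j5 → |·| = √(50²+5²) = √2525 ≈ 50.249, ∠ = arctan(5/50) ≈ 5.71°
pole (s+200): 200 + j5 → |·| = √(200²+5²) = √40025 ≈ 200.06, ∠ = arctan(5/200) ≈ 1.43°
|G| = 50 / 10053 ≈ 0.0049736
Gain = 20 log₁₀(0.0049736) ≈ -46.07 dB
∠G = 0.00° − 7.14° = -7.14°

-46.1 dB, -7.1°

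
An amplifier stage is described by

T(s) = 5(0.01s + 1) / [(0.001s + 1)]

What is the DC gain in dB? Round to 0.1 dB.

T(0) = 5 · 1 / 1 = 5
20 log₁₀(5) ≈ 13.98 dB

14.0 dB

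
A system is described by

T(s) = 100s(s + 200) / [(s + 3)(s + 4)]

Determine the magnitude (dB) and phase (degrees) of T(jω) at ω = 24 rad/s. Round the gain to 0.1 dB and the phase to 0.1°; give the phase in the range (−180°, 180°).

At s = jω = j24:
zero (s+200): 200 + j24 → |·| = √(200²+24²) = √40576 ≈ 201.43, ∠ = arctan(24/200) ≈ 6.84°
zero at origin: s = j24 → |·| = 24, ∠ = 90.00°
pole (s+3): 3 + j24 → |·| = √(3²+24²) = √585 ≈ 24.187, ∠ = arctan(24/3) ≈ 82.87°
pole (s+4): 4 + j24 → |·| = √(4²+24²) = √592 ≈ 24.331, ∠ = arctan(24/4) ≈ 80.54°
|T| = 100 · 4834.3 / 588.49 ≈ 821.48
Gain = 20 log₁₀(821.48) ≈ 58.29 dB
∠T = 96.84° − 163.41° = -66.57°

58.3 dB, -66.6°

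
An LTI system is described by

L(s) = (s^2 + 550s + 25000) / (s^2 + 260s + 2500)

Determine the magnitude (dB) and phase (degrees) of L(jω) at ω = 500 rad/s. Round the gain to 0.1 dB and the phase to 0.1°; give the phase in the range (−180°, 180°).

2.1 dB, -23.0°

Substitute s = j500:
Numerator: (j500)^2 + 550(j500) + 25000 = -225000 + j275000
Denominator: (j500)^2 + 260(j500) + 2500 = -247500 + j130000
|N| = √(225000² + 275000²) ≈ 3.5532e+05, ∠N ≈ 129.29°
|D| = √(247500² + 130000²) ≈ 2.7956e+05, ∠D ≈ 152.29°
|L| = 3.5532e+05 / 2.7956e+05 ≈ 1.271
Gain = 20 log₁₀(1.271) ≈ 2.08 dB
∠L = 129.29° − 152.29° = -23.00°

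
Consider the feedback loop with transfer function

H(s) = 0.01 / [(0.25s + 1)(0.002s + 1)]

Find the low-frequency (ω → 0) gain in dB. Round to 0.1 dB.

H(0) = 0.01 · 1 / 1 = 0.01
20 log₁₀(0.01) ≈ -40.00 dB

-40.0 dB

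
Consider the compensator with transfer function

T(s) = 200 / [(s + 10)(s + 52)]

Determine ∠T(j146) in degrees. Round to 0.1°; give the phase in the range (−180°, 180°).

At s = jω = j146:
pole (s+10): 10 + j146 → |·| = √(10²+146²) = √21416 ≈ 146.34, ∠ = arctan(146/10) ≈ 86.08°
pole (s+52): 52 + j146 → |·| = √(52²+146²) = √24020 ≈ 154.98, ∠ = arctan(146/52) ≈ 70.40°
∠T = 0.00° − 156.48° = -156.48°

-156.5°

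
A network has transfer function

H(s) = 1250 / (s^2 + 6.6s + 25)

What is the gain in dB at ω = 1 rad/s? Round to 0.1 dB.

At s = jω = j1:
quadratic: (j1)² + 6.6·j1 + 25 = 24 + j6.6 → |·| ≈ 24.891, ∠ ≈ 15.38°
|H| = 1250 / 24.891 ≈ 50.219
Gain = 20 log₁₀(50.219) ≈ 34.02 dB

34.0 dB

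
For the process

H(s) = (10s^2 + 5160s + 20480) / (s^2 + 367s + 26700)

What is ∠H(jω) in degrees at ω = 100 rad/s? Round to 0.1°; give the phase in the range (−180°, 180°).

33.2°

Substitute s = j100:
Numerator: 10(j100)^2 + 5160(j100) + 20480 = -79520 + j516000
Denominator: (j100)^2 + 367(j100) + 26700 = 16700 + j36700
|N| = √(79520² + 516000²) ≈ 5.2209e+05, ∠N ≈ 98.76°
|D| = √(16700² + 36700²) ≈ 40321, ∠D ≈ 65.53°
∠H = 98.76° − 65.53° = 33.23°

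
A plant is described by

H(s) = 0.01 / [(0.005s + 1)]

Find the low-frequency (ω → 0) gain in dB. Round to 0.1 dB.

-40.0 dB

H(0) = 0.01 · 1 / 1 = 0.01
20 log₁₀(0.01) ≈ -40.00 dB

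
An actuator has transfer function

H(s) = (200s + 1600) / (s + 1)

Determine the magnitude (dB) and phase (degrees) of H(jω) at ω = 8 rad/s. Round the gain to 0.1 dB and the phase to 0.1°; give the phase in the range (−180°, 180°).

49.0 dB, -37.9°

Substitute s = j8:
Numerator: 200(j8) + 1600 = 1600 + j1600
Denominator: (j8) + 1 = 1 + j8
|N| = √(1600² + 1600²) ≈ 2262.7, ∠N ≈ 45.00°
|D| = √(1² + 8²) ≈ 8.0623, ∠D ≈ 82.87°
|H| = 2262.7 / 8.0623 ≈ 280.65
Gain = 20 log₁₀(280.65) ≈ 48.96 dB
∠H = 45.00° − 82.87° = -37.87°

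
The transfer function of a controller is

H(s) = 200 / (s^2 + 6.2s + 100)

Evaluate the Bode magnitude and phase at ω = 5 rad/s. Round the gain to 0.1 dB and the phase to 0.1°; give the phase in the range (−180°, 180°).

At s = jω = j5:
quadratic: (j5)² + 6.2·j5 + 100 = 75 + j31 → |·| ≈ 81.154, ∠ ≈ 22.46°
|H| = 200 / 81.154 ≈ 2.4645
Gain = 20 log₁₀(2.4645) ≈ 7.83 dB
∠H = 0.00° − 22.46° = -22.46°

7.8 dB, -22.5°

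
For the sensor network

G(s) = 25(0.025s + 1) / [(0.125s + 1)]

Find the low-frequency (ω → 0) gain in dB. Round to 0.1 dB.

28.0 dB

G(0) = 25 · 1 / 1 = 25
20 log₁₀(25) ≈ 27.96 dB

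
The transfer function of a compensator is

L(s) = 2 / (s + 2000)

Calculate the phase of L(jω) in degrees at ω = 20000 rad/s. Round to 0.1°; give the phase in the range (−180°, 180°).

-84.3°

Substitute s = j20000:
Numerator: 2 = 2 + j0
Denominator: (j20000) + 2000 = 2000 + j20000
|N| = √(2² + 0²) ≈ 2, ∠N ≈ 0.00°
|D| = √(2000² + 20000²) ≈ 20100, ∠D ≈ 84.29°
∠L = 0.00° − 84.29° = -84.29°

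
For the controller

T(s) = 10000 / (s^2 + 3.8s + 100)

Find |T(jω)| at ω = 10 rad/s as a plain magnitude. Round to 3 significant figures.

At s = jω = j10:
quadratic: (j10)² + 3.8·j10 + 100 = 0 + j38 → |·| ≈ 38, ∠ ≈ 90.00°
|T| = 10000 / 38 ≈ 263.16

263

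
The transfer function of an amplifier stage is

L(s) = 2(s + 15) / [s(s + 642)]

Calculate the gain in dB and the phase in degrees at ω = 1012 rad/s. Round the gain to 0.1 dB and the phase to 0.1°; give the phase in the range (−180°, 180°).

-55.6 dB, -58.5°

At s = jω = j1012:
zero (s+15): 15 + j1012 → |·| = √(15²+1012²) = √1024369 ≈ 1012.1, ∠ = arctan(1012/15) ≈ 89.15°
pole (s+642): 642 + j1012 → |·| = √(642²+1012²) = √1436308 ≈ 1198.5, ∠ = arctan(1012/642) ≈ 57.61°
pole at origin: |s| = 1012, ∠ = 90.00° (in denominator)
|L| = 2 · 1012.1 / 1.2129e+06 ≈ 0.0016689
Gain = 20 log₁₀(0.0016689) ≈ -55.55 dB
∠L = 89.15° − 147.61° = -58.46°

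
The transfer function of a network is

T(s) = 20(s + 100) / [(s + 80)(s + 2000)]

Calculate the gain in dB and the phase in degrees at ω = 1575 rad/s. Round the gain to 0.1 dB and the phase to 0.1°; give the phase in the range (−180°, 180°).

At s = jω = j1575:
zero (s+100): 100 + j1575 → |·| = √(100²+1575²) = √2490625 ≈ 1578.2, ∠ = arctan(1575/100) ≈ 86.37°
pole (s+80): 80 + j1575 → |·| = √(80²+1575²) = √2487025 ≈ 1577, ∠ = arctan(1575/80) ≈ 87.09°
pole (s+2000): 2000 + j1575 → |·| = √(2000²+1575²) = √6480625 ≈ 2545.7, ∠ = arctan(1575/2000) ≈ 38.22°
|T| = 20 · 1578.2 / 4.0146e+06 ≈ 0.0078623
Gain = 20 log₁₀(0.0078623) ≈ -42.09 dB
∠T = 86.37° − 125.31° = -38.94°

-42.1 dB, -38.9°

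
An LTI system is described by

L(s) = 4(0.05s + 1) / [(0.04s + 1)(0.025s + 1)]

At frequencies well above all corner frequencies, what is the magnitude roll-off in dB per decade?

Each pole contributes −20 dB/decade at high frequency; each zero contributes +20 dB/decade.
Net: 1 zero(s) − 2 pole(s) → -20 dB/decade.

-20 dB/decade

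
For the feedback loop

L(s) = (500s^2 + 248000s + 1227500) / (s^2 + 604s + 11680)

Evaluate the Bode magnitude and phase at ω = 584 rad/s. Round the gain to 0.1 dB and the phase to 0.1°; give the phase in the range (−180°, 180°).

Substitute s = j584:
Numerator: 500(j584)^2 + 248000(j584) + 1227500 = -169300500 + j144832000
Denominator: (j584)^2 + 604(j584) + 11680 = -329376 + j352736
|N| = √(169300500² + 144832000²) ≈ 2.228e+08, ∠N ≈ 139.45°
|D| = √(329376² + 352736²) ≈ 4.8261e+05, ∠D ≈ 133.04°
|L| = 2.228e+08 / 4.8261e+05 ≈ 461.66
Gain = 20 log₁₀(461.66) ≈ 53.29 dB
∠L = 139.45° − 133.04° = 6.41°

53.3 dB, 6.4°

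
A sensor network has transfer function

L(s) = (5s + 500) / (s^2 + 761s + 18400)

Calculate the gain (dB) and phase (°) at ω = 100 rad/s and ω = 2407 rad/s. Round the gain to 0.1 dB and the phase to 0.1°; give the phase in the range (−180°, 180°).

Substitute s = j100:
Numerator: 5(j100) + 500 = 500 + j500
Denominator: (j100)^2 + 761(j100) + 18400 = 8400 + j76100
|N| = √(500² + 500²) ≈ 707.11, ∠N ≈ 45.00°
|D| = √(8400² + 76100²) ≈ 76562, ∠D ≈ 83.70°
|L| = 707.11 / 76562 ≈ 0.0092358
Gain = 20 log₁₀(0.0092358) ≈ -40.69 dB
∠L = 45.00° − 83.70° = -38.70°

Substitute s = j2407:
Numerator: 5(j2407) + 500 = 500 + j12035
Denominator: (j2407)^2 + 761(j2407) + 18400 = -5775249 + j1831727
|N| = √(500² + 12035²) ≈ 12045, ∠N ≈ 87.62°
|D| = √(5775249² + 1831727²) ≈ 6.0588e+06, ∠D ≈ 162.40°
|L| = 12045 / 6.0588e+06 ≈ 0.001988
Gain = 20 log₁₀(0.001988) ≈ -54.03 dB
∠L = 87.62° − 162.40° = -74.78°

ω = 100: -40.7 dB, -38.7°; ω = 2407: -54.0 dB, -74.8°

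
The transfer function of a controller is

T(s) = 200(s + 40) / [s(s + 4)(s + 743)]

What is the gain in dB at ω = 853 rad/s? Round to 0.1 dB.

At s = jω = j853:
zero (s+40): 40 + j853 → |·| = √(40²+853²) = √729209 ≈ 853.94, ∠ = arctan(853/40) ≈ 87.32°
pole (s+4): 4 + j853 → |·| = √(4²+853²) = √727625 ≈ 853.01, ∠ = arctan(853/4) ≈ 89.73°
pole (s+743): 743 + j853 → |·| = √(743²+853²) = √1279658 ≈ 1131.2, ∠ = arctan(853/743) ≈ 48.94°
pole at origin: |s| = 853, ∠ = 90.00° (in denominator)
|T| = 200 · 853.94 / 8.2308e+08 ≈ 0.0002075
Gain = 20 log₁₀(0.0002075) ≈ -73.66 dB

-73.7 dB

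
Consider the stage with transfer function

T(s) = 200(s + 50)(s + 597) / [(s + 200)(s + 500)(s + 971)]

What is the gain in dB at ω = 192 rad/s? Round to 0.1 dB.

At s = jω = j192:
zero (s+50): 50 + j192 → |·| = √(50²+192²) = √39364 ≈ 198.4, ∠ = arctan(192/50) ≈ 75.40°
zero (s+597): 597 + j192 → |·| = √(597²+192²) = √393273 ≈ 627.11, ∠ = arctan(192/597) ≈ 17.83°
pole (s+200): 200 + j192 → |·| = √(200²+192²) = √76864 ≈ 277.24, ∠ = arctan(192/200) ≈ 43.83°
pole (s+500): 500 + j192 → |·| = √(500²+192²) = √286864 ≈ 535.6, ∠ = arctan(192/500) ≈ 21.01°
pole (s+971): 971 + j192 → |·| = √(971²+192²) = √979705 ≈ 989.8, ∠ = arctan(192/971) ≈ 11.19°
|T| = 200 · 1.2442e+05 / 1.4698e+08 ≈ 0.1693
Gain = 20 log₁₀(0.1693) ≈ -15.43 dB

-15.4 dB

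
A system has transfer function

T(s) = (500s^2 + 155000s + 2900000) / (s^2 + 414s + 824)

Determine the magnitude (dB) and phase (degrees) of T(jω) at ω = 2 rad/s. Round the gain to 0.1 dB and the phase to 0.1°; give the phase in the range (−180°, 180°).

Substitute s = j2:
Numerator: 500(j2)^2 + 155000(j2) + 2900000 = 2898000 + j310000
Denominator: (j2)^2 + 414(j2) + 824 = 820 + j828
|N| = √(2898000² + 310000²) ≈ 2.9145e+06, ∠N ≈ 6.11°
|D| = √(820² + 828²) ≈ 1165.3, ∠D ≈ 45.28°
|T| = 2.9145e+06 / 1165.3 ≈ 2501.1
Gain = 20 log₁₀(2501.1) ≈ 67.96 dB
∠T = 6.11° − 45.28° = -39.17°

68.0 dB, -39.2°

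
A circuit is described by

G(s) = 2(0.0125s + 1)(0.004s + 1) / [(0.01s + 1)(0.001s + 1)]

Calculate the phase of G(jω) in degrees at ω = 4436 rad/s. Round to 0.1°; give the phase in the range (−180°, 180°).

At ω = 4436 rad/s:
zero (1 + j4436·0.0125) = 1 + j55.45 → |·| ≈ 55.459, ∠ ≈ 88.97°
zero (1 + j4436·0.004) = 1 + j17.744 → |·| ≈ 17.772, ∠ ≈ 86.77°
pole (1 + j4436·0.01) = 1 + j44.36 → |·| ≈ 44.371, ∠ ≈ 88.71°
pole (1 + j4436·0.001) = 1 + j4.436 → |·| ≈ 4.5473, ∠ ≈ 77.30°
∠G = (88.97° + 86.77°) − (88.71° + 77.30°) = 9.73°

9.7°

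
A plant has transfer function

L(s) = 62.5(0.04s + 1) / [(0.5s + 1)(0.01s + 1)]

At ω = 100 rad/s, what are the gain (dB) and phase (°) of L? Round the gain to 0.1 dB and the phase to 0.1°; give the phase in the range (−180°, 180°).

11.2 dB, -57.9°

At ω = 100 rad/s:
zero (1 + j100·0.04) = 1 + j4 → |·| ≈ 4.1231, ∠ ≈ 75.96°
pole (1 + j100·0.5) = 1 + j50 → |·| ≈ 50.01, ∠ ≈ 88.85°
pole (1 + j100·0.01) = 1 + j1 → |·| ≈ 1.4142, ∠ ≈ 45.00°
|L| = 62.5 · 4.1231 / (50.01 · 1.4142) ≈ 3.6436
Gain = 20 log₁₀(3.6436) ≈ 11.23 dB
∠L = (75.96°) − (88.85° + 45.00°) = -57.89°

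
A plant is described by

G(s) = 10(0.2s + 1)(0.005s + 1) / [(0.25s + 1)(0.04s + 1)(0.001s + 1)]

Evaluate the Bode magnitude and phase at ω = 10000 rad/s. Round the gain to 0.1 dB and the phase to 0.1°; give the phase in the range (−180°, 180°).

-20.0 dB, -85.3°

At ω = 10000 rad/s:
zero (1 + j10000·0.2) = 1 + j2000 → |·| ≈ 2000, ∠ ≈ 89.97°
zero (1 + j10000·0.005) = 1 + j50 → |·| ≈ 50.01, ∠ ≈ 88.85°
pole (1 + j10000·0.25) = 1 + j2500 → |·| ≈ 2500, ∠ ≈ 89.98°
pole (1 + j10000·0.04) = 1 + j400 → |·| ≈ 400, ∠ ≈ 89.86°
pole (1 + j10000·0.001) = 1 + j10 → |·| ≈ 10.05, ∠ ≈ 84.29°
|G| = 10 · 2000 · 50.01 / (2500 · 400 · 10.05) ≈ 0.099522
Gain = 20 log₁₀(0.099522) ≈ -20.04 dB
∠G = (89.97° + 88.85°) − (89.98° + 89.86° + 84.29°) = -85.31°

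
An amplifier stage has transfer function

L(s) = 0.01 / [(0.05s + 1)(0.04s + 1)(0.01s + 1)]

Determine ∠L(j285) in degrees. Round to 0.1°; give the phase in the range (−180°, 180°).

118.4°

At ω = 285 rad/s:
pole (1 + j285·0.05) = 1 + j14.25 → |·| ≈ 14.285, ∠ ≈ 85.99°
pole (1 + j285·0.04) = 1 + j11.4 → |·| ≈ 11.444, ∠ ≈ 84.99°
pole (1 + j285·0.01) = 1 + j2.85 → |·| ≈ 3.0203, ∠ ≈ 70.67°
∠L = (0°) − (85.99° + 84.99° + 70.67°) = -241.65° ≡ 118.35° (principal value)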